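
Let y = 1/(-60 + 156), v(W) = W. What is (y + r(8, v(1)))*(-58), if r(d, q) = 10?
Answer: -27869/48 ≈ -580.60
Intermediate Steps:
y = 1/96 ≈ 0.010417
(y + r(8, v(1)))*(-58) = (1/96 + 10)*(-58) = (961/96)*(-58) = -27869/48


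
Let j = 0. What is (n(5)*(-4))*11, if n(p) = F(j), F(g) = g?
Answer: 0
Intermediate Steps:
n(p) = 0
(n(5)*(-4))*11 = (0*(-4))*11 = 0*11 = 0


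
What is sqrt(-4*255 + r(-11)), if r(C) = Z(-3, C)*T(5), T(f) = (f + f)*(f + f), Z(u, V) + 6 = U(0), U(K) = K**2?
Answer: 18*I*sqrt(5) ≈ 40.249*I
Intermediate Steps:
Z(u, V) = -6 (Z(u, V) = -6 + 0**2 = -6 + 0 = -6)
T(f) = 4*f**2 (T(f) = (2*f)*(2*f) = 4*f**2)
r(C) = -600 (r(C) = -24*5**2 = -24*25 = -6*100 = -600)
sqrt(-4*255 + r(-11)) = sqrt(-4*255 - 600) = sqrt(-1020 - 600) = sqrt(-1620) = 18*I*sqrt(5)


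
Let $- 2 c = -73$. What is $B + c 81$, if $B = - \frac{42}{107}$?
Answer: $\frac{632607}{214} \approx 2956.1$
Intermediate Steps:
$c = \frac{73}{2}$ ($c = \left(- \frac{1}{2}\right) \left(-73\right) = \frac{73}{2} \approx 36.5$)
$B = - \frac{42}{107}$ ($B = \left(-42\right) \frac{1}{107} = - \frac{42}{107} \approx -0.39252$)
$B + c 81 = - \frac{42}{107} + \frac{73}{2} \cdot 81 = - \frac{42}{107} + \frac{5913}{2} = \frac{632607}{214}$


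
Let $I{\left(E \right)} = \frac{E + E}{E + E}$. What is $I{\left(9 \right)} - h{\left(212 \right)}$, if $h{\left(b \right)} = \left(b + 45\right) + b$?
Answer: $-468$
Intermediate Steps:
$I{\left(E \right)} = 1$ ($I{\left(E \right)} = \frac{2 E}{2 E} = 2 E \frac{1}{2 E} = 1$)
$h{\left(b \right)} = 45 + 2 b$ ($h{\left(b \right)} = \left(45 + b\right) + b = 45 + 2 b$)
$I{\left(9 \right)} - h{\left(212 \right)} = 1 - \left(45 + 2 \cdot 212\right) = 1 - \left(45 + 424\right) = 1 - 469 = -468$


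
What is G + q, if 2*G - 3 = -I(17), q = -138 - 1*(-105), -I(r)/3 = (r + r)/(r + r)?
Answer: -30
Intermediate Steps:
I(r) = -3 (I(r) = -3*(r + r)/(r + r) = -3*2*r/(2*r) = -3*2*r*1/(2*r) = -3*1 = -3)
q = -33 (q = -138 + 105 = -33)
G = 3 (G = 3/2 + (-1*(-3))/2 = 3/2 + (½)*3 = 3/2 + 3/2 = 3)
G + q = 3 - 33 = -30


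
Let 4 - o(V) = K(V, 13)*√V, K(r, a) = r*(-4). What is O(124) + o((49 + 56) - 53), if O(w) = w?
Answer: 128 + 416*√13 ≈ 1627.9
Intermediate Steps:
K(r, a) = -4*r
o(V) = 4 + 4*V^(3/2) (o(V) = 4 - (-4*V)*√V = 4 - (-4)*V^(3/2) = 4 + 4*V^(3/2))
O(124) + o((49 + 56) - 53) = 124 + (4 + 4*((49 + 56) - 53)^(3/2)) = 124 + (4 + 4*(105 - 53)^(3/2)) = 124 + (4 + 4*52^(3/2)) = 124 + (4 + 4*(104*√13)) = 124 + (4 + 416*√13) = 128 + 416*√13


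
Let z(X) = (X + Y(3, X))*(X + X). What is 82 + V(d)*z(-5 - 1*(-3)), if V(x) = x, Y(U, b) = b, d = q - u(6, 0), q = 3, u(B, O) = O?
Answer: 130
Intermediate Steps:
d = 3 (d = 3 - 1*0 = 3 + 0 = 3)
z(X) = 4*X**2 (z(X) = (X + X)*(X + X) = (2*X)*(2*X) = 4*X**2)
82 + V(d)*z(-5 - 1*(-3)) = 82 + 3*(4*(-5 - 1*(-3))**2) = 82 + 3*(4*(-5 + 3)**2) = 82 + 3*(4*(-2)**2) = 82 + 3*(4*4) = 82 + 3*16 = 82 + 48 = 130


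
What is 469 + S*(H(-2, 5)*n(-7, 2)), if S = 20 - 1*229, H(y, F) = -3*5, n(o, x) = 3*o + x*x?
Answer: -52826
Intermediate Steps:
n(o, x) = x**2 + 3*o (n(o, x) = 3*o + x**2 = x**2 + 3*o)
H(y, F) = -15
S = -209 (S = 20 - 229 = -209)
469 + S*(H(-2, 5)*n(-7, 2)) = 469 - (-3135)*(2**2 + 3*(-7)) = 469 - (-3135)*(4 - 21) = 469 - (-3135)*(-17) = 469 - 209*255 = 469 - 53295 = -52826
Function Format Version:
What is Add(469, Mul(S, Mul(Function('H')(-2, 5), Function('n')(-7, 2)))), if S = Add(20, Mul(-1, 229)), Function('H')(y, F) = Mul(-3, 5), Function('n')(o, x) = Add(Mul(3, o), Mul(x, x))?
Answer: -52826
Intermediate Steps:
Function('n')(o, x) = Add(Pow(x, 2), Mul(3, o)) (Function('n')(o, x) = Add(Mul(3, o), Pow(x, 2)) = Add(Pow(x, 2), Mul(3, o)))
Function('H')(y, F) = -15
S = -209 (S = Add(20, -229) = -209)
Add(469, Mul(S, Mul(Function('H')(-2, 5), Function('n')(-7, 2)))) = Add(469, Mul(-209, Mul(-15, Add(Pow(2, 2), Mul(3, -7))))) = Add(469, Mul(-209, Mul(-15, Add(4, -21)))) = Add(469, Mul(-209, Mul(-15, -17))) = Add(469, Mul(-209, 255)) = Add(469, -53295) = -52826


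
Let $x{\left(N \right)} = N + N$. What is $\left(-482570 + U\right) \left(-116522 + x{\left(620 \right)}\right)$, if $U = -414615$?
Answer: $103429281170$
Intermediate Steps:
$x{\left(N \right)} = 2 N$
$\left(-482570 + U\right) \left(-116522 + x{\left(620 \right)}\right) = \left(-482570 - 414615\right) \left(-116522 + 2 \cdot 620\right) = - 897185 \left(-116522 + 1240\right) = \left(-897185\right) \left(-115282\right) = 103429281170$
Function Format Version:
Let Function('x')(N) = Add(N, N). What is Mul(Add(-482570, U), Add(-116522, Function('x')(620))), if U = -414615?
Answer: 103429281170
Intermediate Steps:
Function('x')(N) = Mul(2, N)
Mul(Add(-482570, U), Add(-116522, Function('x')(620))) = Mul(Add(-482570, -414615), Add(-116522, Mul(2, 620))) = Mul(-897185, Add(-116522, 1240)) = Mul(-897185, -115282) = 103429281170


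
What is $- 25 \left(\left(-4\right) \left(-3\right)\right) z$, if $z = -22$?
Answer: $6600$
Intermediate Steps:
$- 25 \left(\left(-4\right) \left(-3\right)\right) z = - 25 \left(\left(-4\right) \left(-3\right)\right) \left(-22\right) = \left(-25\right) 12 \left(-22\right) = \left(-300\right) \left(-22\right) = 6600$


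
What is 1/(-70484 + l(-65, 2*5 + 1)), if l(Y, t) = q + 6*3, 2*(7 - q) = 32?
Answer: -1/70475 ≈ -1.4189e-5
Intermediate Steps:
q = -9 (q = 7 - 1/2*32 = 7 - 16 = -9)
l(Y, t) = 9 (l(Y, t) = -9 + 6*3 = -9 + 18 = 9)
1/(-70484 + l(-65, 2*5 + 1)) = 1/(-70484 + 9) = 1/(-70475) = -1/70475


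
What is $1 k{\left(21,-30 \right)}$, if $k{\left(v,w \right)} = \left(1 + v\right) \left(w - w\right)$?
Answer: $0$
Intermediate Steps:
$k{\left(v,w \right)} = 0$ ($k{\left(v,w \right)} = \left(1 + v\right) 0 = 0$)
$1 k{\left(21,-30 \right)} = 1 \cdot 0 = 0$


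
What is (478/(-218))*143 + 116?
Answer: -21533/109 ≈ -197.55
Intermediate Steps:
(478/(-218))*143 + 116 = (478*(-1/218))*143 + 116 = -239/109*143 + 116 = -34177/109 + 116 = -21533/109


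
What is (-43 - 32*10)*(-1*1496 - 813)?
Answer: 838167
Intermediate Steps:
(-43 - 32*10)*(-1*1496 - 813) = (-43 - 1*320)*(-1496 - 813) = (-43 - 320)*(-2309) = -363*(-2309) = 838167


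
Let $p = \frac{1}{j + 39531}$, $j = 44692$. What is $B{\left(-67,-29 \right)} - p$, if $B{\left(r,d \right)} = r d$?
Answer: $\frac{163645288}{84223} \approx 1943.0$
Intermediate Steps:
$B{\left(r,d \right)} = d r$
$p = \frac{1}{84223}$ ($p = \frac{1}{44692 + 39531} = \frac{1}{84223} \approx 1.1873 \cdot 10^{-5}$)
$B{\left(-67,-29 \right)} - p = \left(-29\right) \left(-67\right) - \frac{1}{84223} = 1943 - \frac{1}{84223} = \frac{163645288}{84223}$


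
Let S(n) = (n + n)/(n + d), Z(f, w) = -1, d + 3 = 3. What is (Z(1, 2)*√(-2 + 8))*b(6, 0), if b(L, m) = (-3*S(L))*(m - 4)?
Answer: -24*√6 ≈ -58.788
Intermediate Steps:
d = 0 (d = -3 + 3 = 0)
S(n) = 2 (S(n) = (n + n)/(n + 0) = (2*n)/n = 2)
b(L, m) = 24 - 6*m (b(L, m) = (-3*2)*(m - 4) = -6*(-4 + m) = 24 - 6*m)
(Z(1, 2)*√(-2 + 8))*b(6, 0) = (-√(-2 + 8))*(24 - 6*0) = (-√6)*(24 + 0) = -√6*24 = -24*√6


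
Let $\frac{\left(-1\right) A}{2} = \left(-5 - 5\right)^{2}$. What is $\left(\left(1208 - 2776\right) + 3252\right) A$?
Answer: $-336800$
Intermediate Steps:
$A = -200$ ($A = - 2 \left(-5 - 5\right)^{2} = - 2 \left(-10\right)^{2} = \left(-2\right) 100 = -200$)
$\left(\left(1208 - 2776\right) + 3252\right) A = \left(\left(1208 - 2776\right) + 3252\right) \left(-200\right) = \left(-1568 + 3252\right) \left(-200\right) = 1684 \left(-200\right) = -336800$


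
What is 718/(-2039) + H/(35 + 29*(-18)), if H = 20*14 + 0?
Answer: -920586/992993 ≈ -0.92708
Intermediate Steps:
H = 280 (H = 280 + 0 = 280)
718/(-2039) + H/(35 + 29*(-18)) = 718/(-2039) + 280/(35 + 29*(-18)) = 718*(-1/2039) + 280/(35 - 522) = -718/2039 + 280/(-487) = -718/2039 + 280*(-1/487) = -718/2039 - 280/487 = -920586/992993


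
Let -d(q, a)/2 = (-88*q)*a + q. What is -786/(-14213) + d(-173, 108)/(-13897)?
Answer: 3595677472/15193697 ≈ 236.66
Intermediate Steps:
d(q, a) = -2*q + 176*a*q (d(q, a) = -2*((-88*q)*a + q) = -2*(-88*a*q + q) = -2*(q - 88*a*q) = -2*q + 176*a*q)
-786/(-14213) + d(-173, 108)/(-13897) = -786/(-14213) + (2*(-173)*(-1 + 88*108))/(-13897) = -786*(-1/14213) + (2*(-173)*(-1 + 9504))*(-1/13897) = 786/14213 + (2*(-173)*9503)*(-1/13897) = 786/14213 - 3288038*(-1/13897) = 786/14213 + 252926/1069 = 3595677472/15193697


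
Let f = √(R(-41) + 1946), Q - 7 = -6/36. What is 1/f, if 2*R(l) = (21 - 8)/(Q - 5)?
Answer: √235895/21445 ≈ 0.022648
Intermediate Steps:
Q = 41/6 (Q = 7 - 6/36 = 7 - 6*1/36 = 7 - ⅙ = 41/6 ≈ 6.8333)
R(l) = 39/11 (R(l) = ((21 - 8)/(41/6 - 5))/2 = (13/(11/6))/2 = (13*(6/11))/2 = (½)*(78/11) = 39/11)
f = √235895/11 (f = √(39/11 + 1946) = √(21445/11) = √235895/11 ≈ 44.154)
1/f = 1/(√235895/11) = √235895/21445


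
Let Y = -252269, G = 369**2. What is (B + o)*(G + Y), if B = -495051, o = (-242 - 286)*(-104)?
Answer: 51103659012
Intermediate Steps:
G = 136161
o = 54912 (o = -528*(-104) = 54912)
(B + o)*(G + Y) = (-495051 + 54912)*(136161 - 252269) = -440139*(-116108) = 51103659012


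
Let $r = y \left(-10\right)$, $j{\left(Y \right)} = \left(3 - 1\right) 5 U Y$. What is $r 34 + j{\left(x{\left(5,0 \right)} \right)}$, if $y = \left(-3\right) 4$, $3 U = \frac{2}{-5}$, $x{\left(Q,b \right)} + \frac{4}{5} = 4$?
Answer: $\frac{61136}{15} \approx 4075.7$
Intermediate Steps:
$x{\left(Q,b \right)} = \frac{16}{5}$ ($x{\left(Q,b \right)} = - \frac{4}{5} + 4 = \frac{16}{5}$)
$U = - \frac{2}{15}$ ($U = \frac{2 \frac{1}{-5}}{3} = \frac{2 \left(- \frac{1}{5}\right)}{3} = \frac{1}{3} \left(- \frac{2}{5}\right) = - \frac{2}{15} \approx -0.13333$)
$y = -12$
$j{\left(Y \right)} = - \frac{4 Y}{3}$ ($j{\left(Y \right)} = \left(3 - 1\right) 5 \left(- \frac{2}{15}\right) Y = 2 \cdot 5 \left(- \frac{2}{15}\right) Y = 10 \left(- \frac{2}{15}\right) Y = - \frac{4 Y}{3}$)
$r = 120$ ($r = \left(-12\right) \left(-10\right) = 120$)
$r 34 + j{\left(x{\left(5,0 \right)} \right)} = 120 \cdot 34 - \frac{64}{15} = 4080 - \frac{64}{15} = \frac{61136}{15}$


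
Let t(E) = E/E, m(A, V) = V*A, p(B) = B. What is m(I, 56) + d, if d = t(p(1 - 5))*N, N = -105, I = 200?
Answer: 11095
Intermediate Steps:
m(A, V) = A*V
t(E) = 1
d = -105 (d = 1*(-105) = -105)
m(I, 56) + d = 200*56 - 105 = 11200 - 105 = 11095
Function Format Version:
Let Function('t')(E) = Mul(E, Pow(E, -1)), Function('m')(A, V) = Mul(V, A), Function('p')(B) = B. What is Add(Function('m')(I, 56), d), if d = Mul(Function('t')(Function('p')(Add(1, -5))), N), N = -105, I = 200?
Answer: 11095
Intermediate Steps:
Function('m')(A, V) = Mul(A, V)
Function('t')(E) = 1
d = -105 (d = Mul(1, -105) = -105)
Add(Function('m')(I, 56), d) = Add(Mul(200, 56), -105) = Add(11200, -105) = 11095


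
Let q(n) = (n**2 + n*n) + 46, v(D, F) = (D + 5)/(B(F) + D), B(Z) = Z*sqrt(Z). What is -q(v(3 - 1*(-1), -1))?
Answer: -15724/289 - 1296*I/289 ≈ -54.408 - 4.4844*I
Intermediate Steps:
B(Z) = Z**(3/2)
v(D, F) = (5 + D)/(D + F**(3/2)) (v(D, F) = (D + 5)/(F**(3/2) + D) = (5 + D)/(D + F**(3/2)))
q(n) = 46 + 2*n**2 (q(n) = (n**2 + n**2) + 46 = 2*n**2 + 46 = 46 + 2*n**2)
-q(v(3 - 1*(-1), -1)) = -(46 + 2*((5 + (3 - 1*(-1)))/((3 - 1*(-1)) + (-1)**(3/2)))**2) = -(46 + 2*((5 + (3 + 1))/((3 + 1) - I))**2) = -(46 + 2*((5 + 4)/(4 - I))**2) = -(46 + 2*(((4 + I)/17)*9)**2) = -(46 + 2*(9*(4 + I)/17)**2) = -(46 + 2*(81*(4 + I)**2/289)) = -(46 + 162*(4 + I)**2/289) = -46 - 162*(4 + I)**2/289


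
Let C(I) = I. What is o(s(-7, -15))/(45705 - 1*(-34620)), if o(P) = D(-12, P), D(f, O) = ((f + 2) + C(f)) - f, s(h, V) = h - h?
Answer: -2/16065 ≈ -0.00012449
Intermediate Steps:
s(h, V) = 0
D(f, O) = 2 + f (D(f, O) = ((f + 2) + f) - f = ((2 + f) + f) - f = (2 + 2*f) - f = 2 + f)
o(P) = -10 (o(P) = 2 - 12 = -10)
o(s(-7, -15))/(45705 - 1*(-34620)) = -10/(45705 - 1*(-34620)) = -10/(45705 + 34620) = -10/80325 = -10*1/80325 = -2/16065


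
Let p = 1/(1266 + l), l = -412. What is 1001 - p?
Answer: 854853/854 ≈ 1001.0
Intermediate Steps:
p = 1/854 (p = 1/(1266 - 412) = 1/854 ≈ 0.0011710)
1001 - p = 1001 - 1*1/854 = 1001 - 1/854 = 854853/854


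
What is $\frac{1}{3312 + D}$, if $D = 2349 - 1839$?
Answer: $\frac{1}{3822} \approx 0.00026164$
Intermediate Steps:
$D = 510$ ($D = 2349 - 1839 = 510$)
$\frac{1}{3312 + D} = \frac{1}{3312 + 510} = \frac{1}{3822}$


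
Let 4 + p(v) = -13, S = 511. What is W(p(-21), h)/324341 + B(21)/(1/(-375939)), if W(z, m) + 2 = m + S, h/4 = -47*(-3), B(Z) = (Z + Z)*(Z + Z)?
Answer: -215088808633963/324341 ≈ -6.6316e+8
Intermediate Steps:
B(Z) = 4*Z² (B(Z) = (2*Z)*(2*Z) = 4*Z²)
p(v) = -17 (p(v) = -4 - 13 = -17)
h = 564 (h = 4*(-47*(-3)) = 4*141 = 564)
W(z, m) = 509 + m (W(z, m) = -2 + (m + 511) = -2 + (511 + m) = 509 + m)
W(p(-21), h)/324341 + B(21)/(1/(-375939)) = (509 + 564)/324341 + (4*21²)/(1/(-375939)) = 1073*(1/324341) + (4*441)/(-1/375939) = 1073/324341 + 1764*(-375939) = 1073/324341 - 663156396 = -215088808633963/324341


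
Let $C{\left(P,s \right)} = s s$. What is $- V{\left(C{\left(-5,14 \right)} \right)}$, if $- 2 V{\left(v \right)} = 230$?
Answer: $115$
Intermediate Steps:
$C{\left(P,s \right)} = s^{2}$
$V{\left(v \right)} = -115$ ($V{\left(v \right)} = \left(- \frac{1}{2}\right) 230 = -115$)
$- V{\left(C{\left(-5,14 \right)} \right)} = \left(-1\right) \left(-115\right) = 115$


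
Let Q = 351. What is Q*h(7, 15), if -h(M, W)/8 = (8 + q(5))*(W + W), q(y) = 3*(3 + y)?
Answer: -2695680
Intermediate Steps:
q(y) = 9 + 3*y
h(M, W) = -512*W (h(M, W) = -8*(8 + (9 + 3*5))*(W + W) = -8*(8 + (9 + 15))*2*W = -8*(8 + 24)*2*W = -256*2*W = -512*W)
Q*h(7, 15) = 351*(-512*15) = 351*(-7680) = -2695680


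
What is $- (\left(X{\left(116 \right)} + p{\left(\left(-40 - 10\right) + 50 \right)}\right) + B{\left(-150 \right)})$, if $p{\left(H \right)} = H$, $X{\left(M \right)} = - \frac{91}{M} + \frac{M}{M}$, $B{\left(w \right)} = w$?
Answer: $\frac{17375}{116} \approx 149.78$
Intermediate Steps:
$X{\left(M \right)} = 1 - \frac{91}{M}$ ($X{\left(M \right)} = - \frac{91}{M} + 1 = 1 - \frac{91}{M}$)
$- (\left(X{\left(116 \right)} + p{\left(\left(-40 - 10\right) + 50 \right)}\right) + B{\left(-150 \right)}) = - (\left(\frac{-91 + 116}{116} + \left(\left(-40 - 10\right) + 50\right)\right) - 150) = - (\left(\frac{1}{116} \cdot 25 + \left(-50 + 50\right)\right) - 150) = - (\left(\frac{25}{116} + 0\right) - 150) = - (\frac{25}{116} - 150) = \left(-1\right) \left(- \frac{17375}{116}\right) = \frac{17375}{116}$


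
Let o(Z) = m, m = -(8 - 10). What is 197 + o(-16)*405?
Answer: 1007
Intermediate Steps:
m = 2 (m = -1*(-2) = 2)
o(Z) = 2
197 + o(-16)*405 = 197 + 2*405 = 197 + 810 = 1007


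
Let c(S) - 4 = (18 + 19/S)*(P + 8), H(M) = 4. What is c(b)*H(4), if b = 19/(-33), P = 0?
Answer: -464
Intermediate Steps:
b = -19/33 (b = 19*(-1/33) = -19/33 ≈ -0.57576)
c(S) = 148 + 152/S (c(S) = 4 + (18 + 19/S)*(0 + 8) = 4 + (18 + 19/S)*8 = 4 + (144 + 152/S) = 148 + 152/S)
c(b)*H(4) = (148 + 152/(-19/33))*4 = (148 + 152*(-33/19))*4 = (148 - 264)*4 = -116*4 = -464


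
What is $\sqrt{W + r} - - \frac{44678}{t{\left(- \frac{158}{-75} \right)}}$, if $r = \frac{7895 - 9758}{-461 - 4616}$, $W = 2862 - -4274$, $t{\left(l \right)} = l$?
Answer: $\frac{1675425}{79} + \frac{7 \sqrt{3754009955}}{5077} \approx 21292.0$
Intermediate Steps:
$W = 7136$ ($W = 2862 + 4274 = 7136$)
$r = \frac{1863}{5077}$ ($r = - \frac{1863}{-5077} = \left(-1863\right) \left(- \frac{1}{5077}\right) = \frac{1863}{5077} \approx 0.36695$)
$\sqrt{W + r} - - \frac{44678}{t{\left(- \frac{158}{-75} \right)}} = \sqrt{7136 + \frac{1863}{5077}} - - \frac{44678}{\left(-158\right) \frac{1}{-75}} = \sqrt{\frac{36231335}{5077}} - - \frac{44678}{\left(-158\right) \left(- \frac{1}{75}\right)} = \frac{7 \sqrt{3754009955}}{5077} - - \frac{44678}{\frac{158}{75}} = \frac{7 \sqrt{3754009955}}{5077} - \left(-44678\right) \frac{75}{158} = \frac{7 \sqrt{3754009955}}{5077} - - \frac{1675425}{79} = \frac{7 \sqrt{3754009955}}{5077} + \frac{1675425}{79} = \frac{1675425}{79} + \frac{7 \sqrt{3754009955}}{5077}$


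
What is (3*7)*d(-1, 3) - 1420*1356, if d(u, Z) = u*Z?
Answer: -1925583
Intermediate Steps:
d(u, Z) = Z*u
(3*7)*d(-1, 3) - 1420*1356 = (3*7)*(3*(-1)) - 1420*1356 = 21*(-3) - 1925520 = -63 - 1925520 = -1925583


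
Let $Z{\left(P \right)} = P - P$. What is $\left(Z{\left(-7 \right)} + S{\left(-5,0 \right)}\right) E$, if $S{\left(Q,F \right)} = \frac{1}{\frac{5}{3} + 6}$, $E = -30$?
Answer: $- \frac{90}{23} \approx -3.913$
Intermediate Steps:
$S{\left(Q,F \right)} = \frac{3}{23}$ ($S{\left(Q,F \right)} = \frac{1}{5 \cdot \frac{1}{3} + 6} = \frac{1}{\frac{5}{3} + 6} = \frac{1}{\frac{23}{3}} = \frac{3}{23}$)
$Z{\left(P \right)} = 0$
$\left(Z{\left(-7 \right)} + S{\left(-5,0 \right)}\right) E = \left(0 + \frac{3}{23}\right) \left(-30\right) = \frac{3}{23} \left(-30\right) = - \frac{90}{23}$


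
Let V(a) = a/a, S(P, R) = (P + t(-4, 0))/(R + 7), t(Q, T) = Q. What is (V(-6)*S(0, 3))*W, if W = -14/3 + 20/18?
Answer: 64/45 ≈ 1.4222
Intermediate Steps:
S(P, R) = (-4 + P)/(7 + R) (S(P, R) = (P - 4)/(R + 7) = (-4 + P)/(7 + R))
V(a) = 1
W = -32/9 (W = -14*⅓ + 20*(1/18) = -14/3 + 10/9 = -32/9 ≈ -3.5556)
(V(-6)*S(0, 3))*W = (1*((-4 + 0)/(7 + 3)))*(-32/9) = (1*(-4/10))*(-32/9) = (1*((⅒)*(-4)))*(-32/9) = (1*(-⅖))*(-32/9) = -⅖*(-32/9) = 64/45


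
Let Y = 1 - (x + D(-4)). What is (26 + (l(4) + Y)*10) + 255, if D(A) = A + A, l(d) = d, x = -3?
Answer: 441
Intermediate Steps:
D(A) = 2*A
Y = 12 (Y = 1 - (-3 + 2*(-4)) = 1 - (-3 - 8) = 1 - 1*(-11) = 1 + 11 = 12)
(26 + (l(4) + Y)*10) + 255 = (26 + (4 + 12)*10) + 255 = (26 + 16*10) + 255 = (26 + 160) + 255 = 186 + 255 = 441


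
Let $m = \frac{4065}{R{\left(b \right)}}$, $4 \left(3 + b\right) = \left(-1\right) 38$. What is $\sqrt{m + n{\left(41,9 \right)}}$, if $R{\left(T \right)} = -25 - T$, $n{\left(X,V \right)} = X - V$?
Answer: $\frac{i \sqrt{7330}}{5} \approx 17.123 i$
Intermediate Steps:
$b = - \frac{25}{2}$ ($b = -3 + \frac{\left(-1\right) 38}{4} = -3 + \frac{1}{4} \left(-38\right) = -3 - \frac{19}{2} = - \frac{25}{2} \approx -12.5$)
$m = - \frac{1626}{5}$ ($m = \frac{4065}{-25 - - \frac{25}{2}} = \frac{4065}{-25 + \frac{25}{2}} = \frac{4065}{- \frac{25}{2}} = 4065 \left(- \frac{2}{25}\right) = - \frac{1626}{5} \approx -325.2$)
$\sqrt{m + n{\left(41,9 \right)}} = \sqrt{- \frac{1626}{5} + \left(41 - 9\right)} = \sqrt{- \frac{1626}{5} + 32} = \sqrt{- \frac{1466}{5}} = \frac{i \sqrt{7330}}{5}$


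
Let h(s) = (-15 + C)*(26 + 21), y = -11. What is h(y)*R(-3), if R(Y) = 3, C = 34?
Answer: 2679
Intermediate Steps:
h(s) = 893 (h(s) = (-15 + 34)*(26 + 21) = 19*47 = 893)
h(y)*R(-3) = 893*3 = 2679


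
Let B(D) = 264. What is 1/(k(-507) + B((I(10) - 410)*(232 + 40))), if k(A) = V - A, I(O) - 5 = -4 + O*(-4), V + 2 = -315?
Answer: 1/454 ≈ 0.0022026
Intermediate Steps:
V = -317 (V = -2 - 315 = -317)
I(O) = 1 - 4*O (I(O) = 5 + (-4 + O*(-4)) = 5 + (-4 - 4*O) = 1 - 4*O)
k(A) = -317 - A
1/(k(-507) + B((I(10) - 410)*(232 + 40))) = 1/((-317 - 1*(-507)) + 264) = 1/((-317 + 507) + 264) = 1/(190 + 264) = 1/454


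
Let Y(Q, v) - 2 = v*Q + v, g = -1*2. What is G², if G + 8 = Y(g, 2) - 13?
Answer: 441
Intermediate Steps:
g = -2
Y(Q, v) = 2 + v + Q*v (Y(Q, v) = 2 + (v*Q + v) = 2 + (Q*v + v) = 2 + (v + Q*v) = 2 + v + Q*v)
G = -21 (G = -8 + ((2 + 2 - 2*2) - 13) = -8 + ((2 + 2 - 4) - 13) = -8 + (0 - 13) = -8 - 13 = -21)
G² = (-21)² = 441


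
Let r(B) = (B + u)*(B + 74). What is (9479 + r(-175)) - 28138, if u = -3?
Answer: -681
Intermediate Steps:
r(B) = (-3 + B)*(74 + B) (r(B) = (B - 3)*(B + 74) = (-3 + B)*(74 + B))
(9479 + r(-175)) - 28138 = (9479 + (-222 + (-175)² + 71*(-175))) - 28138 = (9479 + (-222 + 30625 - 12425)) - 28138 = (9479 + 17978) - 28138 = 27457 - 28138 = -681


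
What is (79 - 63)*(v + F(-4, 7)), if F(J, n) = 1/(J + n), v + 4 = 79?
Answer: 3616/3 ≈ 1205.3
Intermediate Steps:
v = 75 (v = -4 + 79 = 75)
(79 - 63)*(v + F(-4, 7)) = (79 - 63)*(75 + 1/(-4 + 7)) = 16*(75 + 1/3) = 16*(75 + ⅓) = 16*(226/3) = 3616/3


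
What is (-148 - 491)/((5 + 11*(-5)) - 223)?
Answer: 213/91 ≈ 2.3407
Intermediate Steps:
(-148 - 491)/((5 + 11*(-5)) - 223) = -639/((5 - 55) - 223) = -639/(-50 - 223) = -639/(-273) = -639*(-1/273) = 213/91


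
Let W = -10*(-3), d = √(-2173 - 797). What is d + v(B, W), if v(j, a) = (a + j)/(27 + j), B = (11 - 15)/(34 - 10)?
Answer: 179/161 + 3*I*√330 ≈ 1.1118 + 54.498*I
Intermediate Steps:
B = -⅙ (B = -4/24 = -4*1/24 = -⅙ ≈ -0.16667)
d = 3*I*√330 (d = √(-2970) = 3*I*√330 ≈ 54.498*I)
W = 30
v(j, a) = (a + j)/(27 + j)
d + v(B, W) = 3*I*√330 + (30 - ⅙)/(27 - ⅙) = 3*I*√330 + (179/6)/(161/6) = 3*I*√330 + (6/161)*(179/6) = 3*I*√330 + 179/161 = 179/161 + 3*I*√330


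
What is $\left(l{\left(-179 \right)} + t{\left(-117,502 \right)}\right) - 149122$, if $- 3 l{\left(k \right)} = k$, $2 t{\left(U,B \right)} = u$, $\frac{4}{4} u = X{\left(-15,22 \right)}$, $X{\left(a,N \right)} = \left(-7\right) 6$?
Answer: $- \frac{447250}{3} \approx -1.4908 \cdot 10^{5}$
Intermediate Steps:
$X{\left(a,N \right)} = -42$
$u = -42$
$t{\left(U,B \right)} = -21$ ($t{\left(U,B \right)} = \frac{1}{2} \left(-42\right) = -21$)
$l{\left(k \right)} = - \frac{k}{3}$
$\left(l{\left(-179 \right)} + t{\left(-117,502 \right)}\right) - 149122 = \left(\left(- \frac{1}{3}\right) \left(-179\right) - 21\right) - 149122 = \left(\frac{179}{3} - 21\right) - 149122 = \frac{116}{3} - 149122 = - \frac{447250}{3}$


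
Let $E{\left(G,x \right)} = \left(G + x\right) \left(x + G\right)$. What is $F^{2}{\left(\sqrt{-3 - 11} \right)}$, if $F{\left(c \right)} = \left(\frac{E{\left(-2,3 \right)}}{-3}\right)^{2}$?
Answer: $\frac{1}{81} \approx 0.012346$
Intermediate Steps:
$E{\left(G,x \right)} = \left(G + x\right)^{2}$ ($E{\left(G,x \right)} = \left(G + x\right) \left(G + x\right) = \left(G + x\right)^{2}$)
$F{\left(c \right)} = \frac{1}{9}$ ($F{\left(c \right)} = \left(\frac{\left(-2 + 3\right)^{2}}{-3}\right)^{2} = \left(1^{2} \left(- \frac{1}{3}\right)\right)^{2} = \left(1 \left(- \frac{1}{3}\right)\right)^{2} = \left(- \frac{1}{3}\right)^{2} = \frac{1}{9}$)
$F^{2}{\left(\sqrt{-3 - 11} \right)} = \left(\frac{1}{9}\right)^{2} = \frac{1}{81}$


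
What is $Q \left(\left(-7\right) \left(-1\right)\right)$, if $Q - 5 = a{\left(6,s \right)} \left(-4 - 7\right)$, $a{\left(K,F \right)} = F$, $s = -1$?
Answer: $112$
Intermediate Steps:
$Q = 16$ ($Q = 5 - \left(-4 - 7\right) = 5 - -11 = 5 + 11 = 16$)
$Q \left(\left(-7\right) \left(-1\right)\right) = 16 \left(\left(-7\right) \left(-1\right)\right) = 16 \cdot 7 = 112$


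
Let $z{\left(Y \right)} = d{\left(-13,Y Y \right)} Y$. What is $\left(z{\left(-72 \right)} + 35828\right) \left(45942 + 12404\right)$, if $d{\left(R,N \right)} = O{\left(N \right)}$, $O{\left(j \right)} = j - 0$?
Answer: $-19687107320$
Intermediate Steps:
$O{\left(j \right)} = j$ ($O{\left(j \right)} = j + 0 = j$)
$d{\left(R,N \right)} = N$
$z{\left(Y \right)} = Y^{3}$ ($z{\left(Y \right)} = Y Y Y = Y^{2} Y = Y^{3}$)
$\left(z{\left(-72 \right)} + 35828\right) \left(45942 + 12404\right) = \left(\left(-72\right)^{3} + 35828\right) \left(45942 + 12404\right) = \left(-373248 + 35828\right) 58346 = \left(-337420\right) 58346 = -19687107320$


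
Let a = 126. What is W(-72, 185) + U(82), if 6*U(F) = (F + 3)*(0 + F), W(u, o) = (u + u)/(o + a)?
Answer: 1083403/933 ≈ 1161.2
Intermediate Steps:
W(u, o) = 2*u/(126 + o) (W(u, o) = (u + u)/(o + 126) = (2*u)/(126 + o) = 2*u/(126 + o))
U(F) = F*(3 + F)/6 (U(F) = ((F + 3)*(0 + F))/6 = ((3 + F)*F)/6 = (F*(3 + F))/6 = F*(3 + F)/6)
W(-72, 185) + U(82) = 2*(-72)/(126 + 185) + (1/6)*82*(3 + 82) = 2*(-72)/311 + (1/6)*82*85 = 2*(-72)*(1/311) + 3485/3 = -144/311 + 3485/3 = 1083403/933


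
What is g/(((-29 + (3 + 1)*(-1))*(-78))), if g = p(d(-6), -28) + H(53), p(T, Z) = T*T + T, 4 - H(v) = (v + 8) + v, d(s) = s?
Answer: -40/1287 ≈ -0.031080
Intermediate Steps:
H(v) = -4 - 2*v (H(v) = 4 - ((v + 8) + v) = 4 - ((8 + v) + v) = 4 - (8 + 2*v) = 4 + (-8 - 2*v) = -4 - 2*v)
p(T, Z) = T + T**2 (p(T, Z) = T**2 + T = T + T**2)
g = -80 (g = -6*(1 - 6) + (-4 - 2*53) = -6*(-5) + (-4 - 106) = 30 - 110 = -80)
g/(((-29 + (3 + 1)*(-1))*(-78))) = -80*(-1/(78*(-29 + (3 + 1)*(-1)))) = -80*(-1/(78*(-29 + 4*(-1)))) = -80*(-1/(78*(-29 - 4))) = -80/((-33*(-78))) = -80/2574 = -80*1/2574 = -40/1287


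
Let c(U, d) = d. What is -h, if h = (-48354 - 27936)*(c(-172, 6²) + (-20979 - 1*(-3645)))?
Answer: -1319664420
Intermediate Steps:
h = 1319664420 (h = (-48354 - 27936)*(6² + (-20979 - 1*(-3645))) = -76290*(36 + (-20979 + 3645)) = -76290*(36 - 17334) = -76290*(-17298) = 1319664420)
-h = -1*1319664420 = -1319664420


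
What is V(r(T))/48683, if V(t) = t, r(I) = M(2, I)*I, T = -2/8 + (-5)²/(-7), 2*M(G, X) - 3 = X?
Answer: 2461/76334944 ≈ 3.2239e-5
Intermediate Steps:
M(G, X) = 3/2 + X/2
T = -107/28 (T = -2*⅛ + 25*(-⅐) = -¼ - 25/7 = -107/28 ≈ -3.8214)
r(I) = I*(3/2 + I/2) (r(I) = (3/2 + I/2)*I = I*(3/2 + I/2))
V(r(T))/48683 = ((½)*(-107/28)*(3 - 107/28))/48683 = ((½)*(-107/28)*(-23/28))*(1/48683) = (2461/1568)*(1/48683) = 2461/76334944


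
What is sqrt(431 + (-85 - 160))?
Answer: sqrt(186) ≈ 13.638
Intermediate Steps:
sqrt(431 + (-85 - 160)) = sqrt(431 - 245) = sqrt(186)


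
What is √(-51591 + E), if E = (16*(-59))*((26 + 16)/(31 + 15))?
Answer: I*√27747591/23 ≈ 229.03*I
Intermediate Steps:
E = -19824/23 (E = -39648/46 = -944*21/23 = -19824/23 ≈ -861.91)
√(-51591 + E) = √(-51591 - 19824/23) = √(-1206417/23) = I*√27747591/23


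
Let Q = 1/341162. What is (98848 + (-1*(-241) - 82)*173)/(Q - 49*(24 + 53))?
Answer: -8621504902/257440845 ≈ -33.489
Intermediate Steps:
Q = 1/341162 ≈ 2.9312e-6
(98848 + (-1*(-241) - 82)*173)/(Q - 49*(24 + 53)) = (98848 + (-1*(-241) - 82)*173)/(1/341162 - 49*(24 + 53)) = (98848 + (241 - 82)*173)/(1/341162 - 49*77) = (98848 + 159*173)/(1/341162 - 3773) = (98848 + 27507)/(-1287204225/341162) = 126355*(-341162/1287204225) = -8621504902/257440845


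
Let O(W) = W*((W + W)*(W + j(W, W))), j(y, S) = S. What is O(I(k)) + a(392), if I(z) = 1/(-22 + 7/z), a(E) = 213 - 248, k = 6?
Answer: -68360239/1953125 ≈ -35.000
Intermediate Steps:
a(E) = -35
O(W) = 4*W**3 (O(W) = W*((W + W)*(W + W)) = W*((2*W)*(2*W)) = W*(4*W**2) = 4*W**3)
O(I(k)) + a(392) = 4*(-1*6/(-7 + 22*6))**3 - 35 = 4*(-1*6/(-7 + 132))**3 - 35 = 4*(-1*6/125)**3 - 35 = 4*(-1*6*1/125)**3 - 35 = 4*(-6/125)**3 - 35 = 4*(-216/1953125) - 35 = -864/1953125 - 35 = -68360239/1953125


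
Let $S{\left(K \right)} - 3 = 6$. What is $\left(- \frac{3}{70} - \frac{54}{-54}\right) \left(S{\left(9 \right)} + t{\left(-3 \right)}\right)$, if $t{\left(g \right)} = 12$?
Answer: $\frac{201}{10} \approx 20.1$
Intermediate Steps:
$S{\left(K \right)} = 9$ ($S{\left(K \right)} = 3 + 6 = 9$)
$\left(- \frac{3}{70} - \frac{54}{-54}\right) \left(S{\left(9 \right)} + t{\left(-3 \right)}\right) = \left(- \frac{3}{70} - \frac{54}{-54}\right) \left(9 + 12\right) = \left(\left(-3\right) \frac{1}{70} - -1\right) 21 = \left(- \frac{3}{70} + 1\right) 21 = \frac{67}{70} \cdot 21 = \frac{201}{10}$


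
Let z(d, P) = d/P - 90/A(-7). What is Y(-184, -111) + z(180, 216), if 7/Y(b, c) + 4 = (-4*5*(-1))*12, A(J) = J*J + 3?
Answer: -7987/9204 ≈ -0.86777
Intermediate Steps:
A(J) = 3 + J² (A(J) = J² + 3 = 3 + J²)
Y(b, c) = 7/236 (Y(b, c) = 7/(-4 + (-4*5*(-1))*12) = 7/(-4 - 20*(-1)*12) = 7/(-4 + 20*12) = 7/(-4 + 240) = 7/236)
z(d, P) = -45/26 + d/P (z(d, P) = d/P - 90/(3 + (-7)²) = d/P - 90/(3 + 49) = d/P - 90/52 = d/P - 90*1/52 = d/P - 45/26 = -45/26 + d/P)
Y(-184, -111) + z(180, 216) = 7/236 + (-45/26 + 180/216) = 7/236 + (-45/26 + 180*(1/216)) = 7/236 + (-45/26 + ⅚) = 7/236 - 35/39 = -7987/9204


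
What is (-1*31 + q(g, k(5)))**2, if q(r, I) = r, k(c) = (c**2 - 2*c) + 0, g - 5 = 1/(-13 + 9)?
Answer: 11025/16 ≈ 689.06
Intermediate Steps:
g = 19/4 (g = 5 + 1/(-13 + 9) = 5 + 1/(-4) = 5 - 1/4 = 19/4 ≈ 4.7500)
k(c) = c**2 - 2*c
(-1*31 + q(g, k(5)))**2 = (-1*31 + 19/4)**2 = (-31 + 19/4)**2 = (-105/4)**2 = 11025/16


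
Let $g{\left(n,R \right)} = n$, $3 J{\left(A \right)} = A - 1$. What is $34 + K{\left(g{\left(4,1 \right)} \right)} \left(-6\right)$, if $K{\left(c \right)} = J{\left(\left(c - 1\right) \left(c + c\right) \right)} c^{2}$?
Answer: $-702$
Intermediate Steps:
$J{\left(A \right)} = - \frac{1}{3} + \frac{A}{3}$ ($J{\left(A \right)} = \frac{A - 1}{3} = \frac{-1 + A}{3} = - \frac{1}{3} + \frac{A}{3}$)
$K{\left(c \right)} = c^{2} \left(- \frac{1}{3} + \frac{2 c \left(-1 + c\right)}{3}\right)$ ($K{\left(c \right)} = \left(- \frac{1}{3} + \frac{\left(c - 1\right) \left(c + c\right)}{3}\right) c^{2} = \left(- \frac{1}{3} + \frac{\left(-1 + c\right) 2 c}{3}\right) c^{2} = \left(- \frac{1}{3} + \frac{2 c \left(-1 + c\right)}{3}\right) c^{2} = c^{2} \left(- \frac{1}{3} + \frac{2 c \left(-1 + c\right)}{3}\right)$)
$34 + K{\left(g{\left(4,1 \right)} \right)} \left(-6\right) = 34 + \frac{4^{2} \left(-1 + 2 \cdot 4 \left(-1 + 4\right)\right)}{3} \left(-6\right) = 34 + \frac{1}{3} \cdot 16 \left(-1 + 2 \cdot 4 \cdot 3\right) \left(-6\right) = 34 + \frac{1}{3} \cdot 16 \left(-1 + 24\right) \left(-6\right) = 34 + \frac{1}{3} \cdot 16 \cdot 23 \left(-6\right) = 34 + \frac{368}{3} \left(-6\right) = 34 - 736 = -702$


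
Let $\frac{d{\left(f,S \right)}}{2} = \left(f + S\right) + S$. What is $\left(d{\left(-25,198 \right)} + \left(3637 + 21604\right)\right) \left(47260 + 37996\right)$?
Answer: $2215206648$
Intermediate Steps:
$d{\left(f,S \right)} = 2 f + 4 S$ ($d{\left(f,S \right)} = 2 \left(\left(f + S\right) + S\right) = 2 \left(\left(S + f\right) + S\right) = 2 \left(f + 2 S\right) = 2 f + 4 S$)
$\left(d{\left(-25,198 \right)} + \left(3637 + 21604\right)\right) \left(47260 + 37996\right) = \left(\left(2 \left(-25\right) + 4 \cdot 198\right) + \left(3637 + 21604\right)\right) \left(47260 + 37996\right) = \left(\left(-50 + 792\right) + 25241\right) 85256 = \left(742 + 25241\right) 85256 = 25983 \cdot 85256 = 2215206648$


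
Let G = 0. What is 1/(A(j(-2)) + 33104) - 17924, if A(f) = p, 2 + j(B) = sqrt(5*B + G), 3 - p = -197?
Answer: -596940895/33304 ≈ -17924.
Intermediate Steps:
p = 200 (p = 3 - 1*(-197) = 3 + 197 = 200)
j(B) = -2 + sqrt(5)*sqrt(B) (j(B) = -2 + sqrt(5*B + 0) = -2 + sqrt(5*B) = -2 + sqrt(5)*sqrt(B))
A(f) = 200
1/(A(j(-2)) + 33104) - 17924 = 1/(200 + 33104) - 17924 = 1/33304 - 17924 = -596940895/33304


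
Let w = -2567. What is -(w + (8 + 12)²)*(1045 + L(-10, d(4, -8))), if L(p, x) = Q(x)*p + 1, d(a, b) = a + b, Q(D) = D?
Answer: 2353362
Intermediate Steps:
L(p, x) = 1 + p*x (L(p, x) = x*p + 1 = p*x + 1 = 1 + p*x)
-(w + (8 + 12)²)*(1045 + L(-10, d(4, -8))) = -(-2567 + (8 + 12)²)*(1045 + (1 - 10*(4 - 8))) = -(-2567 + 20²)*(1045 + (1 - 10*(-4))) = -(-2567 + 400)*(1045 + (1 + 40)) = -(-2167)*(1045 + 41) = -(-2167)*1086 = -1*(-2353362) = 2353362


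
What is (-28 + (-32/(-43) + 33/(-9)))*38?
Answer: -151582/129 ≈ -1175.1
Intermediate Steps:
(-28 + (-32/(-43) + 33/(-9)))*38 = (-28 + (-32*(-1/43) + 33*(-1/9)))*38 = (-28 + (32/43 - 11/3))*38 = (-28 - 377/129)*38 = -3989/129*38 = -151582/129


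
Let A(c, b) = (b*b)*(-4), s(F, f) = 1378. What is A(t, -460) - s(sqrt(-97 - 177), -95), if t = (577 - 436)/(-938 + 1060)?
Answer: -847778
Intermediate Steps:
t = 141/122 ≈ 1.1557
A(c, b) = -4*b**2 (A(c, b) = b**2*(-4) = -4*b**2)
A(t, -460) - s(sqrt(-97 - 177), -95) = -4*(-460)**2 - 1*1378 = -4*211600 - 1378 = -846400 - 1378 = -847778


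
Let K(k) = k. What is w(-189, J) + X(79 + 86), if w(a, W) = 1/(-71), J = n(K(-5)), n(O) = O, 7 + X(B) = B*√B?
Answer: -498/71 + 165*√165 ≈ 2112.4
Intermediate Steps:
X(B) = -7 + B^(3/2) (X(B) = -7 + B*√B = -7 + B^(3/2))
J = -5
w(a, W) = -1/71
w(-189, J) + X(79 + 86) = -1/71 + (-7 + (79 + 86)^(3/2)) = -1/71 + (-7 + 165^(3/2)) = -1/71 + (-7 + 165*√165) = -498/71 + 165*√165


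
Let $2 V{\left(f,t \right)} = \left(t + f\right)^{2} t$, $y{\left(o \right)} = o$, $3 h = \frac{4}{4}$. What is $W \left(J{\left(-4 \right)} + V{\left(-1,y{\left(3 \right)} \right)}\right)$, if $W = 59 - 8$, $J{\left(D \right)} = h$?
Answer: $323$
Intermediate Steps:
$h = \frac{1}{3}$ ($h = \frac{4 \cdot \frac{1}{4}}{3} = \frac{1}{3} \cdot 1 = \frac{1}{3} \approx 0.33333$)
$J{\left(D \right)} = \frac{1}{3}$
$W = 51$
$V{\left(f,t \right)} = \frac{t \left(f + t\right)^{2}}{2}$ ($V{\left(f,t \right)} = \frac{\left(t + f\right)^{2} t}{2} = \frac{\left(f + t\right)^{2} t}{2} = \frac{t \left(f + t\right)^{2}}{2}$)
$W \left(J{\left(-4 \right)} + V{\left(-1,y{\left(3 \right)} \right)}\right) = 51 \left(\frac{1}{3} + \frac{1}{2} \cdot 3 \left(-1 + 3\right)^{2}\right) = 51 \left(\frac{1}{3} + \frac{1}{2} \cdot 3 \cdot 2^{2}\right) = 51 \left(\frac{1}{3} + \frac{1}{2} \cdot 3 \cdot 4\right) = 51 \left(\frac{1}{3} + 6\right) = 51 \cdot \frac{19}{3} = 323$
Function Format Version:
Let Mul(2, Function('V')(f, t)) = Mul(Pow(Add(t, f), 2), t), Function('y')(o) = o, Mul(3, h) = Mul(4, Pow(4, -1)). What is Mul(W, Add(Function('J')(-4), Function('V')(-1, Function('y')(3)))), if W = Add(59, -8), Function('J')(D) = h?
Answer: 323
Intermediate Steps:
h = Rational(1, 3) (h = Mul(Rational(1, 3), Mul(4, Pow(4, -1))) = Mul(Rational(1, 3), Mul(4, Rational(1, 4))) = Mul(Rational(1, 3), 1) = Rational(1, 3) ≈ 0.33333)
Function('J')(D) = Rational(1, 3)
W = 51
Function('V')(f, t) = Mul(Rational(1, 2), t, Pow(Add(f, t), 2)) (Function('V')(f, t) = Mul(Rational(1, 2), Mul(Pow(Add(t, f), 2), t)) = Mul(Rational(1, 2), Mul(Pow(Add(f, t), 2), t)) = Mul(Rational(1, 2), Mul(t, Pow(Add(f, t), 2))) = Mul(Rational(1, 2), t, Pow(Add(f, t), 2)))
Mul(W, Add(Function('J')(-4), Function('V')(-1, Function('y')(3)))) = Mul(51, Add(Rational(1, 3), Mul(Rational(1, 2), 3, Pow(Add(-1, 3), 2)))) = Mul(51, Add(Rational(1, 3), Mul(Rational(1, 2), 3, Pow(2, 2)))) = Mul(51, Add(Rational(1, 3), Mul(Rational(1, 2), 3, 4))) = Mul(51, Add(Rational(1, 3), 6)) = Mul(51, Rational(19, 3)) = 323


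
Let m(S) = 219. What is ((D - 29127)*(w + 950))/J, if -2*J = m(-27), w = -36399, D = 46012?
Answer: 1197112730/219 ≈ 5.4663e+6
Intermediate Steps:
J = -219/2 (J = -1/2*219 = -219/2 ≈ -109.50)
((D - 29127)*(w + 950))/J = ((46012 - 29127)*(-36399 + 950))/(-219/2) = (16885*(-35449))*(-2/219) = -598556365*(-2/219) = 1197112730/219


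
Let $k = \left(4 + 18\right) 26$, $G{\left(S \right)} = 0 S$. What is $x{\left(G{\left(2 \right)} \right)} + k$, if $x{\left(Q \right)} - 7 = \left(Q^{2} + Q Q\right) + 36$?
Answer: $615$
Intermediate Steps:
$G{\left(S \right)} = 0$
$x{\left(Q \right)} = 43 + 2 Q^{2}$ ($x{\left(Q \right)} = 7 + \left(\left(Q^{2} + Q Q\right) + 36\right) = 7 + \left(\left(Q^{2} + Q^{2}\right) + 36\right) = 7 + \left(2 Q^{2} + 36\right) = 7 + \left(36 + 2 Q^{2}\right) = 43 + 2 Q^{2}$)
$k = 572$ ($k = 22 \cdot 26 = 572$)
$x{\left(G{\left(2 \right)} \right)} + k = \left(43 + 2 \cdot 0^{2}\right) + 572 = \left(43 + 2 \cdot 0\right) + 572 = \left(43 + 0\right) + 572 = 43 + 572 = 615$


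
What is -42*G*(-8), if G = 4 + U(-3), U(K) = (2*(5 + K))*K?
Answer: -2688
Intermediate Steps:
U(K) = K*(10 + 2*K) (U(K) = (10 + 2*K)*K = K*(10 + 2*K))
G = -8 (G = 4 + 2*(-3)*(5 - 3) = 4 + 2*(-3)*2 = 4 - 12 = -8)
-42*G*(-8) = -42*(-8)*(-8) = 336*(-8) = -2688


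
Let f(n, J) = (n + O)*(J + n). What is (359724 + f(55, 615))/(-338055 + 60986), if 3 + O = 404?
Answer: -665244/277069 ≈ -2.4010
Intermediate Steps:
O = 401 (O = -3 + 404 = 401)
f(n, J) = (401 + n)*(J + n) (f(n, J) = (n + 401)*(J + n) = (401 + n)*(J + n))
(359724 + f(55, 615))/(-338055 + 60986) = (359724 + (55² + 401*615 + 401*55 + 615*55))/(-338055 + 60986) = (359724 + (3025 + 246615 + 22055 + 33825))/(-277069) = (359724 + 305520)*(-1/277069) = 665244*(-1/277069) = -665244/277069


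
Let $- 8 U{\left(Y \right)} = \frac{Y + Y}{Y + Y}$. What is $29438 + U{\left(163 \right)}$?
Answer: $\frac{235503}{8} \approx 29438.0$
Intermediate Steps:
$U{\left(Y \right)} = - \frac{1}{8}$ ($U{\left(Y \right)} = - \frac{\left(Y + Y\right) \frac{1}{Y + Y}}{8} = - \frac{2 Y \frac{1}{2 Y}}{8} = \left(- \frac{1}{8}\right) 1 = - \frac{1}{8}$)
$29438 + U{\left(163 \right)} = 29438 - \frac{1}{8} = \frac{235503}{8}$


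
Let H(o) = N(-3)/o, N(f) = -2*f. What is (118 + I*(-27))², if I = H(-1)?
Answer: 78400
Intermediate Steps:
H(o) = 6/o (H(o) = (-2*(-3))/o = 6/o)
I = -6 (I = 6/(-1) = 6*(-1) = -6)
(118 + I*(-27))² = (118 - 6*(-27))² = (118 + 162)² = 280² = 78400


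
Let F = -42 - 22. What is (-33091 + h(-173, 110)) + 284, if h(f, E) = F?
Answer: -32871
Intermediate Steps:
F = -64
h(f, E) = -64
(-33091 + h(-173, 110)) + 284 = (-33091 - 64) + 284 = -33155 + 284 = -32871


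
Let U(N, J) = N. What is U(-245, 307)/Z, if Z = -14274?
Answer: 245/14274 ≈ 0.017164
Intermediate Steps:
U(-245, 307)/Z = -245/(-14274) = -245*(-1/14274) = 245/14274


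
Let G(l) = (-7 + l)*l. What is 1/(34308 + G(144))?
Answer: 1/54036 ≈ 1.8506e-5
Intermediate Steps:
G(l) = l*(-7 + l)
1/(34308 + G(144)) = 1/(34308 + 144*(-7 + 144)) = 1/(34308 + 144*137) = 1/(34308 + 19728) = 1/54036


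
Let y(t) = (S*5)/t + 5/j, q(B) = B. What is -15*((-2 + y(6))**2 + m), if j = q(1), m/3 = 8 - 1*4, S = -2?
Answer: -620/3 ≈ -206.67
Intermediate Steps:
m = 12 (m = 3*(8 - 1*4) = 3*(8 - 4) = 3*4 = 12)
j = 1
y(t) = 5 - 10/t (y(t) = (-2*5)/t + 5/1 = -10/t + 5*1 = -10/t + 5 = 5 - 10/t)
-15*((-2 + y(6))**2 + m) = -15*((-2 + (5 - 10/6))**2 + 12) = -15*((-2 + (5 - 10*1/6))**2 + 12) = -15*((-2 + (5 - 5/3))**2 + 12) = -15*((-2 + 10/3)**2 + 12) = -15*((4/3)**2 + 12) = -15*(16/9 + 12) = -15*124/9 = -620/3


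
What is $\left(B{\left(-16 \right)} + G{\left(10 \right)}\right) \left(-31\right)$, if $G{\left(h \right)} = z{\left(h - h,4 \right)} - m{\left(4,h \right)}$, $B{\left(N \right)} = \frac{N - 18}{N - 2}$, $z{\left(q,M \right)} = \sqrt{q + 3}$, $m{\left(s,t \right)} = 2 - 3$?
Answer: $- \frac{806}{9} - 31 \sqrt{3} \approx -143.25$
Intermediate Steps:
$m{\left(s,t \right)} = -1$ ($m{\left(s,t \right)} = 2 - 3 = -1$)
$z{\left(q,M \right)} = \sqrt{3 + q}$
$B{\left(N \right)} = \frac{-18 + N}{-2 + N}$
$G{\left(h \right)} = 1 + \sqrt{3}$ ($G{\left(h \right)} = \sqrt{3 + \left(h - h\right)} - -1 = \sqrt{3 + 0} + 1 = \sqrt{3} + 1 = 1 + \sqrt{3}$)
$\left(B{\left(-16 \right)} + G{\left(10 \right)}\right) \left(-31\right) = \left(\frac{-18 - 16}{-2 - 16} + \left(1 + \sqrt{3}\right)\right) \left(-31\right) = \left(\frac{1}{-18} \left(-34\right) + \left(1 + \sqrt{3}\right)\right) \left(-31\right) = \left(\left(- \frac{1}{18}\right) \left(-34\right) + \left(1 + \sqrt{3}\right)\right) \left(-31\right) = \left(\frac{17}{9} + \left(1 + \sqrt{3}\right)\right) \left(-31\right) = \left(\frac{26}{9} + \sqrt{3}\right) \left(-31\right) = - \frac{806}{9} - 31 \sqrt{3}$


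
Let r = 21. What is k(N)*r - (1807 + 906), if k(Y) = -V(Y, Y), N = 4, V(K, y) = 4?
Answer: -2797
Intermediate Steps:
k(Y) = -4 (k(Y) = -1*4 = -4)
k(N)*r - (1807 + 906) = -4*21 - (1807 + 906) = -84 - 1*2713 = -84 - 2713 = -2797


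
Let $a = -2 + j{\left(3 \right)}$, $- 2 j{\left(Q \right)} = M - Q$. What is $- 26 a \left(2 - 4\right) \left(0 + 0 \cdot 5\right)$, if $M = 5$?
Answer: $0$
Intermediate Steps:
$j{\left(Q \right)} = - \frac{5}{2} + \frac{Q}{2}$ ($j{\left(Q \right)} = - \frac{5 - Q}{2} = - \frac{5}{2} + \frac{Q}{2}$)
$a = -3$ ($a = -2 + \left(- \frac{5}{2} + \frac{1}{2} \cdot 3\right) = -2 + \left(- \frac{5}{2} + \frac{3}{2}\right) = -2 - 1 = -3$)
$- 26 a \left(2 - 4\right) \left(0 + 0 \cdot 5\right) = \left(-26\right) \left(-3\right) \left(2 - 4\right) \left(0 + 0 \cdot 5\right) = 78 \left(- 2 \left(0 + 0\right)\right) = 78 \left(\left(-2\right) 0\right) = 78 \cdot 0 = 0$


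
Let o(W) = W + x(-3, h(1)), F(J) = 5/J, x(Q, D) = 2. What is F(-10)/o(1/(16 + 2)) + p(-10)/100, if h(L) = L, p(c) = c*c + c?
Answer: 243/370 ≈ 0.65676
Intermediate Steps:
p(c) = c + c² (p(c) = c² + c = c + c²)
o(W) = 2 + W (o(W) = W + 2 = 2 + W)
F(-10)/o(1/(16 + 2)) + p(-10)/100 = (5/(-10))/(2 + 1/(16 + 2)) - 10*(1 - 10)/100 = (5*(-⅒))/(2 + 1/18) - 10*(-9)*(1/100) = -1/(2*(2 + 1/18)) + 90*(1/100) = -1/(2*37/18) + 9/10 = -½*18/37 + 9/10 = -9/37 + 9/10 = 243/370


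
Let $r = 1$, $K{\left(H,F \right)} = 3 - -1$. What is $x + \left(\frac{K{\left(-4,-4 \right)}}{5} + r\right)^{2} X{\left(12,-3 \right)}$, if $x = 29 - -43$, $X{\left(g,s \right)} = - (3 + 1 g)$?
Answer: $\frac{117}{5} \approx 23.4$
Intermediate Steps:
$K{\left(H,F \right)} = 4$ ($K{\left(H,F \right)} = 3 + 1 = 4$)
$X{\left(g,s \right)} = -3 - g$ ($X{\left(g,s \right)} = - (3 + g) = -3 - g$)
$x = 72$ ($x = 29 + 43 = 72$)
$x + \left(\frac{K{\left(-4,-4 \right)}}{5} + r\right)^{2} X{\left(12,-3 \right)} = 72 + \left(\frac{4}{5} + 1\right)^{2} \left(-3 - 12\right) = 72 + \left(4 \cdot \frac{1}{5} + 1\right)^{2} \left(-3 - 12\right) = 72 + \left(\frac{4}{5} + 1\right)^{2} \left(-15\right) = 72 + \left(\frac{9}{5}\right)^{2} \left(-15\right) = 72 + \frac{81}{25} \left(-15\right) = 72 - \frac{243}{5} = \frac{117}{5}$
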